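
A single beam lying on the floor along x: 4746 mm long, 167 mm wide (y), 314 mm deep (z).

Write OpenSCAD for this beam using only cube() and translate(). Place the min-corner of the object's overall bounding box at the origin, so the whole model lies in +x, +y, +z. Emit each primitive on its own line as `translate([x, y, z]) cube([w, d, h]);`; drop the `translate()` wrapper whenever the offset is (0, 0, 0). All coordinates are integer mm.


cube([4746, 167, 314]);


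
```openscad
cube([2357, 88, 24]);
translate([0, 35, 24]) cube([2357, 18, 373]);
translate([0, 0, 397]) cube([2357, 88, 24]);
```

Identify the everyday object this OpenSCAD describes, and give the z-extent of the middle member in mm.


An I-beam. The web height is 373 mm.

Two wide flanges with a thin centred web — an I-beam. Overall 421 mm minus two 24 mm flanges gives a web of 421 − 2·24 = 373 mm.


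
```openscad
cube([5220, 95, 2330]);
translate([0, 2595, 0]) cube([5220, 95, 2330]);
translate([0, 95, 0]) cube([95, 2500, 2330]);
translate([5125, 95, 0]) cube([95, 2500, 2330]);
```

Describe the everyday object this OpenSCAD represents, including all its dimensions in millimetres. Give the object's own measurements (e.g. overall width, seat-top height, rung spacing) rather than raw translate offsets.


The wall frame of a small rectangular building: four walls, each 2330 mm tall and 95 mm thick, enclosing a footprint 5220 mm (x) by 2690 mm (y) outside-to-outside, with no floor or roof. The front and back walls (the −y and +y sides) span the full width; the two side walls fit between them.


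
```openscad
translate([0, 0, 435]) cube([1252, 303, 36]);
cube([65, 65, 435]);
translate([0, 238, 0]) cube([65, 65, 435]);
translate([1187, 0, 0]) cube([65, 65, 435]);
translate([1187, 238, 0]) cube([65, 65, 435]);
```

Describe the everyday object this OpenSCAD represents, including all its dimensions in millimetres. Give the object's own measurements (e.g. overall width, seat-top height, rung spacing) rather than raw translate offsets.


A long wooden bench with a 1252 mm (x) × 303 mm (y) seat, 36 mm thick, its top surface 471 mm above the floor. Four 65 mm square legs at the seat corners, flush with the edges, run from z = 0 to the seat underside.


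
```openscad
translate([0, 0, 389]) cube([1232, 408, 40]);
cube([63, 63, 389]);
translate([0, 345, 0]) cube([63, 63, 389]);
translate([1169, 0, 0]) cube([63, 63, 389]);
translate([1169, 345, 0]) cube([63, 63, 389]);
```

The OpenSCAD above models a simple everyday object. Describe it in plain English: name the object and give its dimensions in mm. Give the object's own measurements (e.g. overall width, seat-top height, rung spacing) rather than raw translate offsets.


A long wooden bench with a 1232 mm (x) × 408 mm (y) seat, 40 mm thick, its top surface 429 mm above the floor. Four 63 mm square legs at the seat corners, flush with the edges, run from z = 0 to the seat underside.


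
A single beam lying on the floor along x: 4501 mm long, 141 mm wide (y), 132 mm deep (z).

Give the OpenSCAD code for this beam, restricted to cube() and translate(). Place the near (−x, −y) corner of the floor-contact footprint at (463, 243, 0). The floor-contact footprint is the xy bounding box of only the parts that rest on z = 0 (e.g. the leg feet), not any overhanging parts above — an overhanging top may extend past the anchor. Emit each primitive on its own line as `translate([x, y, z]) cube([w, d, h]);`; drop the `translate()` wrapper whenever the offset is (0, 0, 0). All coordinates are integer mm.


translate([463, 243, 0]) cube([4501, 141, 132]);


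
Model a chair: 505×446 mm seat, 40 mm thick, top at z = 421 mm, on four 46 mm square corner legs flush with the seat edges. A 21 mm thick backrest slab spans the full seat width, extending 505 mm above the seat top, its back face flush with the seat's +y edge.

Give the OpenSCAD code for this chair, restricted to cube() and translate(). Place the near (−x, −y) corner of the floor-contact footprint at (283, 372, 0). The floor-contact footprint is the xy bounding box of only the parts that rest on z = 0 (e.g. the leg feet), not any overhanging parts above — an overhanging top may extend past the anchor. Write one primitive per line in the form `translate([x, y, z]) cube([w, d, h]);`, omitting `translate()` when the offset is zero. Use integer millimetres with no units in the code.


translate([283, 372, 381]) cube([505, 446, 40]);
translate([283, 372, 0]) cube([46, 46, 381]);
translate([742, 372, 0]) cube([46, 46, 381]);
translate([283, 772, 0]) cube([46, 46, 381]);
translate([742, 772, 0]) cube([46, 46, 381]);
translate([283, 797, 421]) cube([505, 21, 505]);


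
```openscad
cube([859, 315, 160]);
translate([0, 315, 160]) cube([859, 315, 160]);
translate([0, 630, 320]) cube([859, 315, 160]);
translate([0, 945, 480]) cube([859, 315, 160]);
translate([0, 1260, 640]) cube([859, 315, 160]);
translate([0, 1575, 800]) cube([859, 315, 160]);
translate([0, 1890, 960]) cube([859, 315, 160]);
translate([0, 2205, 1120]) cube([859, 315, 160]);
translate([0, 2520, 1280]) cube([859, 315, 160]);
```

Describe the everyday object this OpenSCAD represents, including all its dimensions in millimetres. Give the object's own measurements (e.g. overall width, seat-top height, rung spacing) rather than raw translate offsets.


A straight staircase of 9 solid steps. Each step is 859 mm wide (x), 315 mm deep (y, the going) and 160 mm tall (the rise). The first step rests on the floor; each subsequent step sits one going further in +y and one rise higher in +z, directly behind and above the previous step with no overlap.


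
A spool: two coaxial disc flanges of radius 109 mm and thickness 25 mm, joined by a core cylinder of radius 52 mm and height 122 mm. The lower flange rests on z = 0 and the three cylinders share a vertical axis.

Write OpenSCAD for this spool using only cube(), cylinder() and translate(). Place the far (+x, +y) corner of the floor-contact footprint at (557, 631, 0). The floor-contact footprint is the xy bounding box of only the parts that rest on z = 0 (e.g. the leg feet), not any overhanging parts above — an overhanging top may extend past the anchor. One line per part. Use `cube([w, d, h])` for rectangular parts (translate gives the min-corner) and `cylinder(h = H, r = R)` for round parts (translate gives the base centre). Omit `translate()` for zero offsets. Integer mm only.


translate([448, 522, 0]) cylinder(h = 25, r = 109);
translate([448, 522, 25]) cylinder(h = 122, r = 52);
translate([448, 522, 147]) cylinder(h = 25, r = 109);


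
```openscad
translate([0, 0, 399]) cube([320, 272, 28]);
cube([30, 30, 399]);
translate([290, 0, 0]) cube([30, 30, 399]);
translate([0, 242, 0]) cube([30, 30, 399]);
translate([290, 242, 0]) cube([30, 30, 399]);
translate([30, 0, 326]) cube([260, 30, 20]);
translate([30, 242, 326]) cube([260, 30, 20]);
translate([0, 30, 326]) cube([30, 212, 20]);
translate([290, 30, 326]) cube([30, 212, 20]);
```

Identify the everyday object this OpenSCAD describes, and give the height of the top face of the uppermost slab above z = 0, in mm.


A stool. The seat height is 427 mm.

A 320×272×28 slab at z = 399 on four corner posts — a stool. The seat top is 399 + 28 = 427 mm.


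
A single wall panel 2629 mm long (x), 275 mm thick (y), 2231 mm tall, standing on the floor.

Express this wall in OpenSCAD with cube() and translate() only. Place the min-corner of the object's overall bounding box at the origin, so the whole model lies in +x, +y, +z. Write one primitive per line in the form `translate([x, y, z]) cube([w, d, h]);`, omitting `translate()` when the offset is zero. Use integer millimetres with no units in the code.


cube([2629, 275, 2231]);


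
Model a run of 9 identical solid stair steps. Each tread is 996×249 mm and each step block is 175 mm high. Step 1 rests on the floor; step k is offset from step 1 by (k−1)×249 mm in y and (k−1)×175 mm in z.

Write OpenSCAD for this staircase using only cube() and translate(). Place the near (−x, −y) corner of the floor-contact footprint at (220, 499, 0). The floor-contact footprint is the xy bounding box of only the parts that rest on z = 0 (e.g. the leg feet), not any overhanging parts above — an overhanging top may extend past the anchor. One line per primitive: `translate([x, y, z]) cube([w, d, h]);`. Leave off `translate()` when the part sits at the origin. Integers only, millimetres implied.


translate([220, 499, 0]) cube([996, 249, 175]);
translate([220, 748, 175]) cube([996, 249, 175]);
translate([220, 997, 350]) cube([996, 249, 175]);
translate([220, 1246, 525]) cube([996, 249, 175]);
translate([220, 1495, 700]) cube([996, 249, 175]);
translate([220, 1744, 875]) cube([996, 249, 175]);
translate([220, 1993, 1050]) cube([996, 249, 175]);
translate([220, 2242, 1225]) cube([996, 249, 175]);
translate([220, 2491, 1400]) cube([996, 249, 175]);


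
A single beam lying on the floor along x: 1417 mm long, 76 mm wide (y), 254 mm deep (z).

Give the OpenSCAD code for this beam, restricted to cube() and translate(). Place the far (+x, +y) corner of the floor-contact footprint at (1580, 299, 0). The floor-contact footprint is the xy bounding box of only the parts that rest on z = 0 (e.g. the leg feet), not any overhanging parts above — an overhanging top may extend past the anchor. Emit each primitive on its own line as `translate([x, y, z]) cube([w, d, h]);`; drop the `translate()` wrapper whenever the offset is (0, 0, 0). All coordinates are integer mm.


translate([163, 223, 0]) cube([1417, 76, 254]);


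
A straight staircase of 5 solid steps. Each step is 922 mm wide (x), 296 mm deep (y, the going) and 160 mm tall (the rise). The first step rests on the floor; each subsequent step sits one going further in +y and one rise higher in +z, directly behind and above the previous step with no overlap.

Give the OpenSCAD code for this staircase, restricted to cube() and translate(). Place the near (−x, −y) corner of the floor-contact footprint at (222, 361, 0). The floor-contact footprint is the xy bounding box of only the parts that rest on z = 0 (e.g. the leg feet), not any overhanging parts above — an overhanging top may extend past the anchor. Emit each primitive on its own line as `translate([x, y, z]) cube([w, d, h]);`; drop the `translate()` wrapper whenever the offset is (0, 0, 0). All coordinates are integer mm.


translate([222, 361, 0]) cube([922, 296, 160]);
translate([222, 657, 160]) cube([922, 296, 160]);
translate([222, 953, 320]) cube([922, 296, 160]);
translate([222, 1249, 480]) cube([922, 296, 160]);
translate([222, 1545, 640]) cube([922, 296, 160]);


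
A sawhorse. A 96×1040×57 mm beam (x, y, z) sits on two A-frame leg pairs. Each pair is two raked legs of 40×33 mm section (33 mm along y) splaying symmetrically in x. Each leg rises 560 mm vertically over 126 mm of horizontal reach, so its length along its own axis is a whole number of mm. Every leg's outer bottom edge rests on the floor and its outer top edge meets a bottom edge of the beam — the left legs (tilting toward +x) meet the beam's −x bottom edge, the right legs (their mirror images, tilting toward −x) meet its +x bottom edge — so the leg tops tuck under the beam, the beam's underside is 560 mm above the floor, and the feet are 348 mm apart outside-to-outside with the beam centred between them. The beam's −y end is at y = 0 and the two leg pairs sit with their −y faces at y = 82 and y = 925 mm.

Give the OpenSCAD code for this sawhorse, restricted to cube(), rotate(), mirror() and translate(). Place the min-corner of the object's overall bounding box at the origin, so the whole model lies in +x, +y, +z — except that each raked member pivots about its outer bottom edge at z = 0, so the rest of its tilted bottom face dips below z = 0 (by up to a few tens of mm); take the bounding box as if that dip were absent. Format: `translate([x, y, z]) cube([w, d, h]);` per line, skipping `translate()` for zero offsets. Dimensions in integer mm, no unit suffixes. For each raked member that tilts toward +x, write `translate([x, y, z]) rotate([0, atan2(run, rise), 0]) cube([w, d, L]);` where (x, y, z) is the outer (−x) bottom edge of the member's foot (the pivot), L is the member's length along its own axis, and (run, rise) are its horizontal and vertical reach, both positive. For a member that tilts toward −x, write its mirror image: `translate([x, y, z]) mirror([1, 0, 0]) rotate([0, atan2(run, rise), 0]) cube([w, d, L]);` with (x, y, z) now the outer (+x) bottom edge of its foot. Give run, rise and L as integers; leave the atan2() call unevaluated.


translate([126, 0, 560]) cube([96, 1040, 57]);
translate([0, 82, 0]) rotate([0, atan2(126, 560), 0]) cube([40, 33, 574]);
translate([348, 82, 0]) mirror([1, 0, 0]) rotate([0, atan2(126, 560), 0]) cube([40, 33, 574]);
translate([0, 925, 0]) rotate([0, atan2(126, 560), 0]) cube([40, 33, 574]);
translate([348, 925, 0]) mirror([1, 0, 0]) rotate([0, atan2(126, 560), 0]) cube([40, 33, 574]);


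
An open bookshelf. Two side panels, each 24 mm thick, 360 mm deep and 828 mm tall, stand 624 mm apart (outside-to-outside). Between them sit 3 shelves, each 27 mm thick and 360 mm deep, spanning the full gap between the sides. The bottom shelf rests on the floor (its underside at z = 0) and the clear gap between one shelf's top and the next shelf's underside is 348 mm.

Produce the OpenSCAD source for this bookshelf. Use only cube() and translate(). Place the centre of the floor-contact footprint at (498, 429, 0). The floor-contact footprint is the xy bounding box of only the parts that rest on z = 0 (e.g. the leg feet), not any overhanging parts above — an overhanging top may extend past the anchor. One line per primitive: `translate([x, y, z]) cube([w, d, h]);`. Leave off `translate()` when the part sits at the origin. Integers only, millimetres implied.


translate([186, 249, 0]) cube([24, 360, 828]);
translate([786, 249, 0]) cube([24, 360, 828]);
translate([210, 249, 0]) cube([576, 360, 27]);
translate([210, 249, 375]) cube([576, 360, 27]);
translate([210, 249, 750]) cube([576, 360, 27]);


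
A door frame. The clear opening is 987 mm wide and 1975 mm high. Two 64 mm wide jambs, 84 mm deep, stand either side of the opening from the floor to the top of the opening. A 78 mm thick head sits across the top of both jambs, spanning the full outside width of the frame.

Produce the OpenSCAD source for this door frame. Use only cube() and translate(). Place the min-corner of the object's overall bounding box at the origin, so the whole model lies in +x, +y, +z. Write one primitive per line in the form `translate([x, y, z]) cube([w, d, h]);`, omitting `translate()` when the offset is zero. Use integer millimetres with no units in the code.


cube([64, 84, 1975]);
translate([1051, 0, 0]) cube([64, 84, 1975]);
translate([0, 0, 1975]) cube([1115, 84, 78]);


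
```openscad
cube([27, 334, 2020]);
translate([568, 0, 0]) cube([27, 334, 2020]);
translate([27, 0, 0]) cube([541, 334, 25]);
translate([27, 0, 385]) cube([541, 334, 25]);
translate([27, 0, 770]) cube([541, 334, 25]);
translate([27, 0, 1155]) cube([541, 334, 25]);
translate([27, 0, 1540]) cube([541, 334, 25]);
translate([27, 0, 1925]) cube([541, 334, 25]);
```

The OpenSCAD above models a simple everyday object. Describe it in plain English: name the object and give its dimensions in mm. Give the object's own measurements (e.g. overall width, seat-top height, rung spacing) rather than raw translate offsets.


An open bookshelf. Two side panels, each 27 mm thick, 334 mm deep and 2020 mm tall, stand 595 mm apart (outside-to-outside). Between them sit 6 shelves, each 25 mm thick and 334 mm deep, spanning the full gap between the sides. The bottom shelf rests on the floor (its underside at z = 0) and the clear gap between one shelf's top and the next shelf's underside is 360 mm.


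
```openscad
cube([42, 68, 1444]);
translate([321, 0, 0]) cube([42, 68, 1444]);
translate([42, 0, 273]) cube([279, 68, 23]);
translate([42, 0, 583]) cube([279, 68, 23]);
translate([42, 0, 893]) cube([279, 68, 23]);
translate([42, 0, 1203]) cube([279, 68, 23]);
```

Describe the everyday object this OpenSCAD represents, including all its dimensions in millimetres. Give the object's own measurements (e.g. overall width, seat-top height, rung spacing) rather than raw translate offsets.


A straight ladder. Two 42×68 mm vertical rails, 1444 mm tall, stand 363 mm apart (outside-to-outside) with their front faces coplanar on the −y side. 4 rungs, each 68 mm deep and 23 mm tall, span between the inner faces of the rails, front faces flush with the rails. The lowest rung's underside is at z = 273 mm and rungs are spaced 310 mm apart (underside to underside).


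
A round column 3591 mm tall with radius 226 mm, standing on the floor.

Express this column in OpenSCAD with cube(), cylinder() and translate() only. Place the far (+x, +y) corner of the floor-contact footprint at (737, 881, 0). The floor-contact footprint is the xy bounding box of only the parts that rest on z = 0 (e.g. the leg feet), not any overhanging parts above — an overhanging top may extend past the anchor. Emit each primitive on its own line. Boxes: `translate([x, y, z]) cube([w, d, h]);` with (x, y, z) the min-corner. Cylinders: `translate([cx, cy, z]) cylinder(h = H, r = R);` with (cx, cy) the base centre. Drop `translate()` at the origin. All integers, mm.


translate([511, 655, 0]) cylinder(h = 3591, r = 226);


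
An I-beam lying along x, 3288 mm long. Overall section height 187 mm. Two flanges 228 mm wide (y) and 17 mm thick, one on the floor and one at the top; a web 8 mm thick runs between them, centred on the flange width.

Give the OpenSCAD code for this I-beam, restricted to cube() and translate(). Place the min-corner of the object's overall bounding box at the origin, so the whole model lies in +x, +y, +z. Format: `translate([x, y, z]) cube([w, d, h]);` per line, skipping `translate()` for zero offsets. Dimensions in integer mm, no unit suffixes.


cube([3288, 228, 17]);
translate([0, 110, 17]) cube([3288, 8, 153]);
translate([0, 0, 170]) cube([3288, 228, 17]);


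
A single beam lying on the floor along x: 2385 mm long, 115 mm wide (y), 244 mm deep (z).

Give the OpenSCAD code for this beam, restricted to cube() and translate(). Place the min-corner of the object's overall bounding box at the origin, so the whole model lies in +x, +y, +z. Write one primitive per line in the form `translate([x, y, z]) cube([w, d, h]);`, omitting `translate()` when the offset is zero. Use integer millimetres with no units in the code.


cube([2385, 115, 244]);


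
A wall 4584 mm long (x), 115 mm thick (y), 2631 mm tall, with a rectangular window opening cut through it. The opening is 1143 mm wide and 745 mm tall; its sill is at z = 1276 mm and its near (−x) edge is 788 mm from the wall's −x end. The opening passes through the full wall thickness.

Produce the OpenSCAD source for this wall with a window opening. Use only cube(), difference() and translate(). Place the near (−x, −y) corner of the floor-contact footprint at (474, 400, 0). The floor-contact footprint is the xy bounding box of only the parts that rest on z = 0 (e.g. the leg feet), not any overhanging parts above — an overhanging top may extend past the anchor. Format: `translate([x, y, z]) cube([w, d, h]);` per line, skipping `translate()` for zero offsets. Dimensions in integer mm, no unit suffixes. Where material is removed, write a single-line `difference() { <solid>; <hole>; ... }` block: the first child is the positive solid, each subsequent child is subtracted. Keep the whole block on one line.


difference() { translate([474, 400, 0]) cube([4584, 115, 2631]); translate([1262, 400, 1276]) cube([1143, 115, 745]); }


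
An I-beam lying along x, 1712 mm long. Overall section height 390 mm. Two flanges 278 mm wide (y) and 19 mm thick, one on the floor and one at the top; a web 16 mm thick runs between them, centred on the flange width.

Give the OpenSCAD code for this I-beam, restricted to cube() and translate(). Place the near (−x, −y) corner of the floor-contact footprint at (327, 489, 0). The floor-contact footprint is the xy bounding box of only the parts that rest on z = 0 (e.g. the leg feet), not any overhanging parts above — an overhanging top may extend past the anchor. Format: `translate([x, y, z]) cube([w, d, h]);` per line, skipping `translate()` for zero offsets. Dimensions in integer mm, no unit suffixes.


translate([327, 489, 0]) cube([1712, 278, 19]);
translate([327, 620, 19]) cube([1712, 16, 352]);
translate([327, 489, 371]) cube([1712, 278, 19]);


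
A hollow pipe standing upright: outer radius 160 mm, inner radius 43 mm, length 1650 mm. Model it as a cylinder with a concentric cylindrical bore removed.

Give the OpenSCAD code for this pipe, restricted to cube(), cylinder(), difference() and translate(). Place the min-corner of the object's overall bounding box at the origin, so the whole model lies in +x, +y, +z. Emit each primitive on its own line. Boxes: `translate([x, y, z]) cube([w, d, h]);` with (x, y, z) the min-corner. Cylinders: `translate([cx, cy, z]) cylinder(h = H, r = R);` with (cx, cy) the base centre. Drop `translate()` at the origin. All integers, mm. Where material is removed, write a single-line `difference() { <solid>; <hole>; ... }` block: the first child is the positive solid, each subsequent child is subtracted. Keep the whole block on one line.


difference() { translate([160, 160, 0]) cylinder(h = 1650, r = 160); translate([160, 160, 0]) cylinder(h = 1650, r = 43); }


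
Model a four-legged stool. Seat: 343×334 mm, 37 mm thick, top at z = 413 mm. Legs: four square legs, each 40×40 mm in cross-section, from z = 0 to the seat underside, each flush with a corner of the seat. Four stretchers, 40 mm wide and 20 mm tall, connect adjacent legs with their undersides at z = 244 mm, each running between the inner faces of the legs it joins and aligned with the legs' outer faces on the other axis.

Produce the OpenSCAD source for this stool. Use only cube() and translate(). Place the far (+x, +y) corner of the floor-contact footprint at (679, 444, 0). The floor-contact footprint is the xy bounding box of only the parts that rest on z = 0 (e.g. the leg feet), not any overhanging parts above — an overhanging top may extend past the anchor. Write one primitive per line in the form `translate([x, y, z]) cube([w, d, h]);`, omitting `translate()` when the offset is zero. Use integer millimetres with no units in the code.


translate([336, 110, 376]) cube([343, 334, 37]);
translate([336, 110, 0]) cube([40, 40, 376]);
translate([639, 110, 0]) cube([40, 40, 376]);
translate([336, 404, 0]) cube([40, 40, 376]);
translate([639, 404, 0]) cube([40, 40, 376]);
translate([376, 110, 244]) cube([263, 40, 20]);
translate([376, 404, 244]) cube([263, 40, 20]);
translate([336, 150, 244]) cube([40, 254, 20]);
translate([639, 150, 244]) cube([40, 254, 20]);


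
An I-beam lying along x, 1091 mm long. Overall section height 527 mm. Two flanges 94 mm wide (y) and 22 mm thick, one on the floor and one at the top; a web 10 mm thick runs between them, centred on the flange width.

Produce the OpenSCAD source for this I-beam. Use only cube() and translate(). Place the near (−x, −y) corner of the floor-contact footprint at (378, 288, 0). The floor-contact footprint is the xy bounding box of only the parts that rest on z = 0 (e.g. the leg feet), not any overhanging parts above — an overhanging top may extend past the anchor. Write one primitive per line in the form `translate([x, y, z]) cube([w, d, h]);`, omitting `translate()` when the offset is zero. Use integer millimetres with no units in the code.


translate([378, 288, 0]) cube([1091, 94, 22]);
translate([378, 330, 22]) cube([1091, 10, 483]);
translate([378, 288, 505]) cube([1091, 94, 22]);


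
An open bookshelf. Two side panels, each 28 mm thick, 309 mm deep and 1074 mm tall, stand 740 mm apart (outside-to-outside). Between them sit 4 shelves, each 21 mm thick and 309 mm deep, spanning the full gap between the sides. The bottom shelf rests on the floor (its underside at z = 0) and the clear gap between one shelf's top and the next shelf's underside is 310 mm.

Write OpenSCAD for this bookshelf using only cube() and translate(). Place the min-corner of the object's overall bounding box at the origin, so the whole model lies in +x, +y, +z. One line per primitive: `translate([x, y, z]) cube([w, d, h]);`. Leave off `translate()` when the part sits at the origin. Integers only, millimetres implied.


cube([28, 309, 1074]);
translate([712, 0, 0]) cube([28, 309, 1074]);
translate([28, 0, 0]) cube([684, 309, 21]);
translate([28, 0, 331]) cube([684, 309, 21]);
translate([28, 0, 662]) cube([684, 309, 21]);
translate([28, 0, 993]) cube([684, 309, 21]);


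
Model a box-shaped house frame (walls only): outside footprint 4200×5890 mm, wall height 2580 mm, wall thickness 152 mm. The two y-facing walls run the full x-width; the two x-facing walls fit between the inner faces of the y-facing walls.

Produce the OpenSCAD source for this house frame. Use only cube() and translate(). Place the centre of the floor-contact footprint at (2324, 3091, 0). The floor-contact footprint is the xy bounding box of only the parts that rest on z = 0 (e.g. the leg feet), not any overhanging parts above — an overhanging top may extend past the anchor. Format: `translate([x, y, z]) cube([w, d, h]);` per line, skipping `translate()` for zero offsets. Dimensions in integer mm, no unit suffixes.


translate([224, 146, 0]) cube([4200, 152, 2580]);
translate([224, 5884, 0]) cube([4200, 152, 2580]);
translate([224, 298, 0]) cube([152, 5586, 2580]);
translate([4272, 298, 0]) cube([152, 5586, 2580]);


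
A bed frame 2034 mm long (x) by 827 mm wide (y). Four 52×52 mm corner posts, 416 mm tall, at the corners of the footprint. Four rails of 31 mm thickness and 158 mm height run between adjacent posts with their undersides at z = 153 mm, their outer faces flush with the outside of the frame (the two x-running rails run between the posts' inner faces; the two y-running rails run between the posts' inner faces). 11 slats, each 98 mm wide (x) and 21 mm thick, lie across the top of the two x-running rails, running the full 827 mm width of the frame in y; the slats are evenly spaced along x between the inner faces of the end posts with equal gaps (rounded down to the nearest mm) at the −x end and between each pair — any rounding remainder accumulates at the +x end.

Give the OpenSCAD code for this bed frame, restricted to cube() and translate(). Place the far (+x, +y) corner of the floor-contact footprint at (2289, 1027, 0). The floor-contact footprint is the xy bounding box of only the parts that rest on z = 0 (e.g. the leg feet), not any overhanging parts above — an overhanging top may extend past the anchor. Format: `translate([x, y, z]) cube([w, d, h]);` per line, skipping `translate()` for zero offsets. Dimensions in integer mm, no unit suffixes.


translate([255, 200, 0]) cube([52, 52, 416]);
translate([255, 975, 0]) cube([52, 52, 416]);
translate([2237, 200, 0]) cube([52, 52, 416]);
translate([2237, 975, 0]) cube([52, 52, 416]);
translate([307, 200, 153]) cube([1930, 31, 158]);
translate([307, 996, 153]) cube([1930, 31, 158]);
translate([255, 252, 153]) cube([31, 723, 158]);
translate([2258, 252, 153]) cube([31, 723, 158]);
translate([378, 200, 311]) cube([98, 827, 21]);
translate([547, 200, 311]) cube([98, 827, 21]);
translate([716, 200, 311]) cube([98, 827, 21]);
translate([885, 200, 311]) cube([98, 827, 21]);
translate([1054, 200, 311]) cube([98, 827, 21]);
translate([1223, 200, 311]) cube([98, 827, 21]);
translate([1392, 200, 311]) cube([98, 827, 21]);
translate([1561, 200, 311]) cube([98, 827, 21]);
translate([1730, 200, 311]) cube([98, 827, 21]);
translate([1899, 200, 311]) cube([98, 827, 21]);
translate([2068, 200, 311]) cube([98, 827, 21]);


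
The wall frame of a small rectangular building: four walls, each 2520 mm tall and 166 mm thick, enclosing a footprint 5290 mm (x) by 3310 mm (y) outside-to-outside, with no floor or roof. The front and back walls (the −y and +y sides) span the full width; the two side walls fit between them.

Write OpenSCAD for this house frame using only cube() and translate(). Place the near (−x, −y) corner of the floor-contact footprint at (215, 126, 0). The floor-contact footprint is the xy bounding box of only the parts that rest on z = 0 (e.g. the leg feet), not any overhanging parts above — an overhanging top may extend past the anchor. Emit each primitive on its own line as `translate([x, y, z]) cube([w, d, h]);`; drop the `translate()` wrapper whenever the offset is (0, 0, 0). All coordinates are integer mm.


translate([215, 126, 0]) cube([5290, 166, 2520]);
translate([215, 3270, 0]) cube([5290, 166, 2520]);
translate([215, 292, 0]) cube([166, 2978, 2520]);
translate([5339, 292, 0]) cube([166, 2978, 2520]);


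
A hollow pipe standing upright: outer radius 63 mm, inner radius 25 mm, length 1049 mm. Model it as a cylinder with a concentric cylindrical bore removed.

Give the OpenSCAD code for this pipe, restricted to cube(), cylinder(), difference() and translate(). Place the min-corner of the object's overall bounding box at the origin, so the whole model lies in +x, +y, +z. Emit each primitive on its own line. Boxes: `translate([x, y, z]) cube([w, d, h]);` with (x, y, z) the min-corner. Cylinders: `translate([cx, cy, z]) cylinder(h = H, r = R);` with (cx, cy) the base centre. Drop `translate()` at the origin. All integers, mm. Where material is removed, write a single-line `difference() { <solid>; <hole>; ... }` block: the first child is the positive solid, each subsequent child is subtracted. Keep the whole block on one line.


difference() { translate([63, 63, 0]) cylinder(h = 1049, r = 63); translate([63, 63, 0]) cylinder(h = 1049, r = 25); }


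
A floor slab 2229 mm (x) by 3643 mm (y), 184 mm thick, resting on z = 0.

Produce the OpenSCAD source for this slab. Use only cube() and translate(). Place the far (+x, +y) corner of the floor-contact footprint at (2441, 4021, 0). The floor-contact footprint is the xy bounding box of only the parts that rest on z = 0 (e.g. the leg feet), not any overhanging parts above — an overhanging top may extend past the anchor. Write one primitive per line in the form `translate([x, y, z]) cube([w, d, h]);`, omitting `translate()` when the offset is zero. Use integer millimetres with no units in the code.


translate([212, 378, 0]) cube([2229, 3643, 184]);


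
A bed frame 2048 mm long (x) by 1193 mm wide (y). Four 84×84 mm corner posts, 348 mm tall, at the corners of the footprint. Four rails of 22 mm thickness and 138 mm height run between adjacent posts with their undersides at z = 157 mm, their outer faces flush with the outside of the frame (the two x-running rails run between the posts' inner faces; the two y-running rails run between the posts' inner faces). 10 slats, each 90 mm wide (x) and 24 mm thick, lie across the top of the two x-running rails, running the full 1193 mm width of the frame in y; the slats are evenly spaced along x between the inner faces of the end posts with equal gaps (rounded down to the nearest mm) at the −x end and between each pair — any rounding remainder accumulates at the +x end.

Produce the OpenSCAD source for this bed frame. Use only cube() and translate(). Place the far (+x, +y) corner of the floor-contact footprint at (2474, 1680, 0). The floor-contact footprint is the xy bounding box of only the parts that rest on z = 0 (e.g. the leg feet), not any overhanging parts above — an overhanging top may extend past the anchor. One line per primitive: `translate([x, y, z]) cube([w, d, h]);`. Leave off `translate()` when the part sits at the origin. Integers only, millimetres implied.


translate([426, 487, 0]) cube([84, 84, 348]);
translate([426, 1596, 0]) cube([84, 84, 348]);
translate([2390, 487, 0]) cube([84, 84, 348]);
translate([2390, 1596, 0]) cube([84, 84, 348]);
translate([510, 487, 157]) cube([1880, 22, 138]);
translate([510, 1658, 157]) cube([1880, 22, 138]);
translate([426, 571, 157]) cube([22, 1025, 138]);
translate([2452, 571, 157]) cube([22, 1025, 138]);
translate([599, 487, 295]) cube([90, 1193, 24]);
translate([778, 487, 295]) cube([90, 1193, 24]);
translate([957, 487, 295]) cube([90, 1193, 24]);
translate([1136, 487, 295]) cube([90, 1193, 24]);
translate([1315, 487, 295]) cube([90, 1193, 24]);
translate([1494, 487, 295]) cube([90, 1193, 24]);
translate([1673, 487, 295]) cube([90, 1193, 24]);
translate([1852, 487, 295]) cube([90, 1193, 24]);
translate([2031, 487, 295]) cube([90, 1193, 24]);
translate([2210, 487, 295]) cube([90, 1193, 24]);


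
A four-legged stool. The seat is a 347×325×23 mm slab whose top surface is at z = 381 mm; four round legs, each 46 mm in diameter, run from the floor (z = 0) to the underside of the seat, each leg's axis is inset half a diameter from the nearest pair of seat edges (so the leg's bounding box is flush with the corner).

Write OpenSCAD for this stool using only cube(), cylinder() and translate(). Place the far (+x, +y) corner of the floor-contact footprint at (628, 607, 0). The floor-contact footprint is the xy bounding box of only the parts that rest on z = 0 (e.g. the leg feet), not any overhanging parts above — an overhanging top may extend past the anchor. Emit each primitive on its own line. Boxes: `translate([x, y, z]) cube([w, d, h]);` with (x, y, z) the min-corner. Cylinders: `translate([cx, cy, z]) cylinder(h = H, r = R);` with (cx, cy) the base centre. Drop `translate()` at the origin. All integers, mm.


translate([281, 282, 358]) cube([347, 325, 23]);
translate([304, 305, 0]) cylinder(h = 358, r = 23);
translate([605, 305, 0]) cylinder(h = 358, r = 23);
translate([304, 584, 0]) cylinder(h = 358, r = 23);
translate([605, 584, 0]) cylinder(h = 358, r = 23);


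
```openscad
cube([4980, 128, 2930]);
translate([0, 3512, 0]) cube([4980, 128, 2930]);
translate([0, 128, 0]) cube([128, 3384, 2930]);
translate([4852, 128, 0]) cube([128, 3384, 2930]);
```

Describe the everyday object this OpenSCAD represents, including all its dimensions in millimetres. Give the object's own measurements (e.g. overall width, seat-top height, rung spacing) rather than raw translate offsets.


The wall frame of a small rectangular building: four walls, each 2930 mm tall and 128 mm thick, enclosing a footprint 4980 mm (x) by 3640 mm (y) outside-to-outside, with no floor or roof. The front and back walls (the −y and +y sides) span the full width; the two side walls fit between them.


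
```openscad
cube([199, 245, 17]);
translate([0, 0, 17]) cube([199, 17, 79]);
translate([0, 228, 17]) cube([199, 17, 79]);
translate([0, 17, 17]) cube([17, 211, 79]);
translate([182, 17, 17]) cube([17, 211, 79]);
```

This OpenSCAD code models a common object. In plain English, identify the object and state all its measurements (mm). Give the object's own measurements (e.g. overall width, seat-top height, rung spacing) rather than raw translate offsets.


An open-topped rectangular box: outside dimensions 199×245×96 mm, with a uniform wall and base thickness of 17 mm. The base is a full 199×245 slab on the floor; four walls sit on top of the base. The front and back walls (the −y and +y sides) span the full width; the two side walls fit between them.


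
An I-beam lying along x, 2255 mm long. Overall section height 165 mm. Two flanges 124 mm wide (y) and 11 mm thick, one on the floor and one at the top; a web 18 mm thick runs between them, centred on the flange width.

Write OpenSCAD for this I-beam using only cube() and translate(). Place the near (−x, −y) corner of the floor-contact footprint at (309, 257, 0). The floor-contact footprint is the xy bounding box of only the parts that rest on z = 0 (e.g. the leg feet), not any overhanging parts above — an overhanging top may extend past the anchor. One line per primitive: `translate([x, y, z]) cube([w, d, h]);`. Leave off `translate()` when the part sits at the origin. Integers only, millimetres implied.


translate([309, 257, 0]) cube([2255, 124, 11]);
translate([309, 310, 11]) cube([2255, 18, 143]);
translate([309, 257, 154]) cube([2255, 124, 11]);


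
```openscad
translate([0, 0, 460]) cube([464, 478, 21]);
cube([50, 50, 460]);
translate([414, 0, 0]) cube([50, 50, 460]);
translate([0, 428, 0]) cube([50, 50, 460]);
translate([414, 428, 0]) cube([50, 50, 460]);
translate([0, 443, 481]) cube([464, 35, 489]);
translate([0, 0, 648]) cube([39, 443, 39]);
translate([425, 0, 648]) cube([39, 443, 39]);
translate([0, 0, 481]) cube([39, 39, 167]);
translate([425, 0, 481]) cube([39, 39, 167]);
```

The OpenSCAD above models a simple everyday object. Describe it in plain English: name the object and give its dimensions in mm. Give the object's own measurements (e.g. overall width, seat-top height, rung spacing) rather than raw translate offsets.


A chair. The seat is a 464×478×21 mm slab with its top at z = 481 mm, on four 50×50 mm corner legs (flush with the seat edges, standing on z = 0). A flat backrest 35 mm thick, 489 mm tall, spans the full seat width and rises from the seat top along its +y edge, rear face flush with the rear of the seat. Two armrests of 39×39 mm section run along each side from the seat's front edge to the front of the backrest, top faces 206 mm above the seat top and outer faces flush with the seat's x-edges; a 39×39 mm post under the front of each armrest stands on the seat at the front corner.


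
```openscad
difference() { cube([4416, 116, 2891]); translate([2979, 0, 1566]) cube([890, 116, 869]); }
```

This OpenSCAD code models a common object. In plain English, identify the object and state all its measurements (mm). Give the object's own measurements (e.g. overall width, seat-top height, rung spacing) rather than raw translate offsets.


A wall 4416 mm long (x), 116 mm thick (y), 2891 mm tall, with a rectangular window opening cut through it. The opening is 890 mm wide and 869 mm tall; its sill is at z = 1566 mm and its near (−x) edge is 2979 mm from the wall's −x end. The opening passes through the full wall thickness.


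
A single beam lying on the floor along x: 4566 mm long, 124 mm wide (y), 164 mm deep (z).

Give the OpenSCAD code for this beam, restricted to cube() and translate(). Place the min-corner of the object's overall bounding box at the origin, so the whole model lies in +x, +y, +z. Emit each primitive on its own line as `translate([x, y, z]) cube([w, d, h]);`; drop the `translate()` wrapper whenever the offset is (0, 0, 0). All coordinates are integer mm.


cube([4566, 124, 164]);


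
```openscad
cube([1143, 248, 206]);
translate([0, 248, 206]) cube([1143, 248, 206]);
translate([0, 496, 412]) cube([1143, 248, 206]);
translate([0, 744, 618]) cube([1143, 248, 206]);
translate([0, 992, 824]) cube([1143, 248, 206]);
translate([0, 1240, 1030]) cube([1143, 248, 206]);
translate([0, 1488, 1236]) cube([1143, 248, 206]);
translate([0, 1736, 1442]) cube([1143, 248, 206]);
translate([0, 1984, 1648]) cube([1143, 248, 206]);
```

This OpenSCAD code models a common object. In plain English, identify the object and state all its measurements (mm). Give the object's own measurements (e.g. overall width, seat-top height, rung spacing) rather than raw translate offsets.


A straight staircase of 9 solid steps. Each step is 1143 mm wide (x), 248 mm deep (y, the going) and 206 mm tall (the rise). The first step rests on the floor; each subsequent step sits one going further in +y and one rise higher in +z, directly behind and above the previous step with no overlap.


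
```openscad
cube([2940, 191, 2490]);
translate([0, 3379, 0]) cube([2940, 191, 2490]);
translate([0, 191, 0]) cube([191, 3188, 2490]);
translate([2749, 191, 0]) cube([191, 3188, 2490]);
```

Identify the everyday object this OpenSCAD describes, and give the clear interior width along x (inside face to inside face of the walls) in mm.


A house (or room) frame. The interior width is 2558 mm.

Four 2490 mm walls enclosing a rectangle with no floor or roof — a room or house frame. Outside width is 2940 mm and wall thickness is 191 mm, so the interior width is 2940 − 2 × 191 = 2558 mm.
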